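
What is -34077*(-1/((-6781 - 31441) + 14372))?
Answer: -11359/7950 ≈ -1.4288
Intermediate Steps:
-34077*(-1/((-6781 - 31441) + 14372)) = -34077*(-1/(-38222 + 14372)) = -34077/((-1*(-23850))) = -34077/23850 = -34077*1/23850 = -11359/7950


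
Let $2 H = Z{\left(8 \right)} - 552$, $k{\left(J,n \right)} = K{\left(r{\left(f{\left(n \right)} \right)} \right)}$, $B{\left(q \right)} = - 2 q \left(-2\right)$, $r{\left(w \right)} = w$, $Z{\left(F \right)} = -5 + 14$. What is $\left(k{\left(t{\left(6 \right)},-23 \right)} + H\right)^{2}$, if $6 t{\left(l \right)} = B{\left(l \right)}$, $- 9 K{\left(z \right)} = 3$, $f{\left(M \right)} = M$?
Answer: $\frac{2660161}{36} \approx 73893.0$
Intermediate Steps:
$Z{\left(F \right)} = 9$
$K{\left(z \right)} = - \frac{1}{3}$ ($K{\left(z \right)} = \left(- \frac{1}{9}\right) 3 = - \frac{1}{3}$)
$B{\left(q \right)} = 4 q$
$t{\left(l \right)} = \frac{2 l}{3}$ ($t{\left(l \right)} = \frac{4 l}{6} = \frac{2 l}{3}$)
$k{\left(J,n \right)} = - \frac{1}{3}$
$H = - \frac{543}{2}$ ($H = \frac{9 - 552}{2} = \frac{1}{2} \left(-543\right) = - \frac{543}{2} \approx -271.5$)
$\left(k{\left(t{\left(6 \right)},-23 \right)} + H\right)^{2} = \left(- \frac{1}{3} - \frac{543}{2}\right)^{2} = \left(- \frac{1631}{6}\right)^{2} = \frac{2660161}{36}$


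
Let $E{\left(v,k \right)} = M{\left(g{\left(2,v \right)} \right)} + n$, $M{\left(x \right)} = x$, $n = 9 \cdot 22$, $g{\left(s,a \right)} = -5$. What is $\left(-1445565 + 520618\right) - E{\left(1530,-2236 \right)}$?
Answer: $-925140$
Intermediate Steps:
$n = 198$
$E{\left(v,k \right)} = 193$ ($E{\left(v,k \right)} = -5 + 198 = 193$)
$\left(-1445565 + 520618\right) - E{\left(1530,-2236 \right)} = \left(-1445565 + 520618\right) - 193 = -924947 - 193 = -925140$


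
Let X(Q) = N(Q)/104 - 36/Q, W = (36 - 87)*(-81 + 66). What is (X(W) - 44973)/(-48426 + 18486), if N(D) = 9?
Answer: 397560971/264669600 ≈ 1.5021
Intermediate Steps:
W = 765 (W = -51*(-15) = 765)
X(Q) = 9/104 - 36/Q
(X(W) - 44973)/(-48426 + 18486) = ((9/104 - 36/765) - 44973)/(-48426 + 18486) = ((9/104 - 36*1/765) - 44973)/(-29940) = ((9/104 - 4/85) - 44973)*(-1/29940) = (349/8840 - 44973)*(-1/29940) = -397560971/8840*(-1/29940) = 397560971/264669600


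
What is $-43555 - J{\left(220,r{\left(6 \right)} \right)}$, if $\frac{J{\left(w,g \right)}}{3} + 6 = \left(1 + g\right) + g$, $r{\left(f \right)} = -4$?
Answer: $-43516$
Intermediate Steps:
$J{\left(w,g \right)} = -15 + 6 g$ ($J{\left(w,g \right)} = -18 + 3 \left(\left(1 + g\right) + g\right) = -18 + 3 \left(1 + 2 g\right) = -18 + \left(3 + 6 g\right) = -15 + 6 g$)
$-43555 - J{\left(220,r{\left(6 \right)} \right)} = -43555 - \left(-15 + 6 \left(-4\right)\right) = -43555 - \left(-15 - 24\right) = -43555 - -39 = -43555 + 39 = -43516$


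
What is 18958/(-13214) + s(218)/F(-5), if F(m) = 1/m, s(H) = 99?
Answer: -3279944/6607 ≈ -496.43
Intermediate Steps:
18958/(-13214) + s(218)/F(-5) = 18958/(-13214) + 99/(1/(-5)) = 18958*(-1/13214) + 99/(-⅕) = -9479/6607 + 99*(-5) = -9479/6607 - 495 = -3279944/6607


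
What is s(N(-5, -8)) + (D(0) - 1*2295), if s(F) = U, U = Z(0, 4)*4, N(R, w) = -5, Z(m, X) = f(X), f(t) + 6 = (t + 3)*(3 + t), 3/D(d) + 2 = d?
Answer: -4249/2 ≈ -2124.5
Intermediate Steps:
D(d) = 3/(-2 + d)
f(t) = -6 + (3 + t)**2 (f(t) = -6 + (t + 3)*(3 + t) = -6 + (3 + t)*(3 + t) = -6 + (3 + t)**2)
Z(m, X) = -6 + (3 + X)**2
U = 172 (U = (-6 + (3 + 4)**2)*4 = (-6 + 7**2)*4 = (-6 + 49)*4 = 43*4 = 172)
s(F) = 172
s(N(-5, -8)) + (D(0) - 1*2295) = 172 + (3/(-2 + 0) - 1*2295) = 172 + (3/(-2) - 2295) = 172 + (3*(-1/2) - 2295) = 172 + (-3/2 - 2295) = 172 - 4593/2 = -4249/2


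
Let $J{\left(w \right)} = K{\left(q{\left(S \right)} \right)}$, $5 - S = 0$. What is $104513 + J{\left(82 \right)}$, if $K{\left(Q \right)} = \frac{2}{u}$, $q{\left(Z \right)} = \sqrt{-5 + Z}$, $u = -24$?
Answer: $\frac{1254155}{12} \approx 1.0451 \cdot 10^{5}$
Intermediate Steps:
$S = 5$ ($S = 5 - 0 = 5 + 0 = 5$)
$K{\left(Q \right)} = - \frac{1}{12}$ ($K{\left(Q \right)} = \frac{2}{-24} = 2 \left(- \frac{1}{24}\right) = - \frac{1}{12}$)
$J{\left(w \right)} = - \frac{1}{12}$
$104513 + J{\left(82 \right)} = 104513 - \frac{1}{12} = \frac{1254155}{12}$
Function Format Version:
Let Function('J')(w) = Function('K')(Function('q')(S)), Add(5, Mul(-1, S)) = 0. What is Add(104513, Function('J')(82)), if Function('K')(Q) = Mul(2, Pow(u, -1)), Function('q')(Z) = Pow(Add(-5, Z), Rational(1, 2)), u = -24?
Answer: Rational(1254155, 12) ≈ 1.0451e+5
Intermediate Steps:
S = 5 (S = Add(5, Mul(-1, 0)) = Add(5, 0) = 5)
Function('K')(Q) = Rational(-1, 12) (Function('K')(Q) = Mul(2, Pow(-24, -1)) = Mul(2, Rational(-1, 24)) = Rational(-1, 12))
Function('J')(w) = Rational(-1, 12)
Add(104513, Function('J')(82)) = Add(104513, Rational(-1, 12)) = Rational(1254155, 12)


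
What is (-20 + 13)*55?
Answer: -385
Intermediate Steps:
(-20 + 13)*55 = -7*55 = -385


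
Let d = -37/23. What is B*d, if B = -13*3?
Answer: 1443/23 ≈ 62.739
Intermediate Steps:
B = -39
d = -37/23 (d = -37*1/23 = -37/23 ≈ -1.6087)
B*d = -39*(-37/23) = 1443/23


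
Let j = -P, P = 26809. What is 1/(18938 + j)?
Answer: -1/7871 ≈ -0.00012705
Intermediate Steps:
j = -26809 (j = -1*26809 = -26809)
1/(18938 + j) = 1/(18938 - 26809) = 1/(-7871) = -1/7871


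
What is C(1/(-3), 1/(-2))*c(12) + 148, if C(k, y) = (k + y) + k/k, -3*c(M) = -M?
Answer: 446/3 ≈ 148.67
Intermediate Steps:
c(M) = M/3 (c(M) = -(-1)*M/3 = M/3)
C(k, y) = 1 + k + y (C(k, y) = (k + y) + 1 = 1 + k + y)
C(1/(-3), 1/(-2))*c(12) + 148 = (1 + 1/(-3) + 1/(-2))*((1/3)*12) + 148 = (1 - 1/3 - 1/2)*4 + 148 = (1/6)*4 + 148 = 2/3 + 148 = 446/3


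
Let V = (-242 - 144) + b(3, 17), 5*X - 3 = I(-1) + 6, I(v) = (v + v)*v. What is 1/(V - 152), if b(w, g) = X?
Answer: -5/2679 ≈ -0.0018664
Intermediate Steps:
I(v) = 2*v² (I(v) = (2*v)*v = 2*v²)
X = 11/5 (X = ⅗ + (2*(-1)² + 6)/5 = ⅗ + (2*1 + 6)/5 = ⅗ + (2 + 6)/5 = ⅗ + (⅕)*8 = ⅗ + 8/5 = 11/5 ≈ 2.2000)
b(w, g) = 11/5
V = -1919/5 (V = (-242 - 144) + 11/5 = -386 + 11/5 = -1919/5 ≈ -383.80)
1/(V - 152) = 1/(-1919/5 - 152) = 1/(-2679/5) = -5/2679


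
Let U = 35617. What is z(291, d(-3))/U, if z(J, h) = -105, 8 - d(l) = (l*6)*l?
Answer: -105/35617 ≈ -0.0029480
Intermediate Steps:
d(l) = 8 - 6*l² (d(l) = 8 - l*6*l = 8 - 6*l*l = 8 - 6*l²)
z(291, d(-3))/U = -105/35617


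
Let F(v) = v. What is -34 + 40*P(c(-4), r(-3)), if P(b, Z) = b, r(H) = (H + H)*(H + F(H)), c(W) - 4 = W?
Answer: -34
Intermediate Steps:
c(W) = 4 + W
r(H) = 4*H**2 (r(H) = (H + H)*(H + H) = (2*H)*(2*H) = 4*H**2)
-34 + 40*P(c(-4), r(-3)) = -34 + 40*(4 - 4) = -34 + 40*0 = -34 + 0 = -34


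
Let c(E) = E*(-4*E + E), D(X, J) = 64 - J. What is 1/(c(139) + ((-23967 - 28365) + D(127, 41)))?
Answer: -1/110272 ≈ -9.0685e-6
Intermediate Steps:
c(E) = -3*E² (c(E) = E*(-3*E) = -3*E²)
1/(c(139) + ((-23967 - 28365) + D(127, 41))) = 1/(-3*139² + ((-23967 - 28365) + (64 - 1*41))) = 1/(-3*19321 + (-52332 + (64 - 41))) = 1/(-57963 + (-52332 + 23)) = 1/(-57963 - 52309) = 1/(-110272) = -1/110272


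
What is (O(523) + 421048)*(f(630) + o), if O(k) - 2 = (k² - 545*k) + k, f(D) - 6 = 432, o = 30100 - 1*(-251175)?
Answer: 115521204771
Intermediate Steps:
o = 281275 (o = 30100 + 251175 = 281275)
f(D) = 438 (f(D) = 6 + 432 = 438)
O(k) = 2 + k² - 544*k (O(k) = 2 + ((k² - 545*k) + k) = 2 + (k² - 544*k) = 2 + k² - 544*k)
(O(523) + 421048)*(f(630) + o) = ((2 + 523² - 544*523) + 421048)*(438 + 281275) = ((2 + 273529 - 284512) + 421048)*281713 = (-10981 + 421048)*281713 = 410067*281713 = 115521204771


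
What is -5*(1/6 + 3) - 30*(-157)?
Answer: 28165/6 ≈ 4694.2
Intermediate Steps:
-5*(1/6 + 3) - 30*(-157) = -5*(1*(1/6) + 3) + 4710 = -5*(1/6 + 3) + 4710 = -5*19/6 + 4710 = -95/6 + 4710 = 28165/6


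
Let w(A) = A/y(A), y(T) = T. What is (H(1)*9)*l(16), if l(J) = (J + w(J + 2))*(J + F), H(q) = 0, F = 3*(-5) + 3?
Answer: 0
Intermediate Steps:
F = -12 (F = -15 + 3 = -12)
w(A) = 1 (w(A) = A/A = 1)
l(J) = (1 + J)*(-12 + J) (l(J) = (J + 1)*(J - 12) = (1 + J)*(-12 + J))
(H(1)*9)*l(16) = (0*9)*(-12 + 16² - 11*16) = 0*(-12 + 256 - 176) = 0*68 = 0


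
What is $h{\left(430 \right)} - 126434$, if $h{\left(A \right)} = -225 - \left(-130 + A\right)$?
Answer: $-126959$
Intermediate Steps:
$h{\left(A \right)} = -95 - A$
$h{\left(430 \right)} - 126434 = \left(-95 - 430\right) - 126434 = -525 - 126434 = -126959$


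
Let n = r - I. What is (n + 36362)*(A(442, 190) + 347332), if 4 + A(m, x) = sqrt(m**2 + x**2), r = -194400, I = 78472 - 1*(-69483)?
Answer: -106279936704 - 611986*sqrt(57866) ≈ -1.0643e+11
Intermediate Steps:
I = 147955 (I = 78472 + 69483 = 147955)
n = -342355 (n = -194400 - 1*147955 = -194400 - 147955 = -342355)
A(m, x) = -4 + sqrt(m**2 + x**2)
(n + 36362)*(A(442, 190) + 347332) = (-342355 + 36362)*((-4 + sqrt(442**2 + 190**2)) + 347332) = -305993*((-4 + sqrt(195364 + 36100)) + 347332) = -305993*((-4 + sqrt(231464)) + 347332) = -305993*((-4 + 2*sqrt(57866)) + 347332) = -305993*(347328 + 2*sqrt(57866)) = -106279936704 - 611986*sqrt(57866)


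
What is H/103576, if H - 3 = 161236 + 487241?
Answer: 81060/12947 ≈ 6.2609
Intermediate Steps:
H = 648480 (H = 3 + (161236 + 487241) = 3 + 648477 = 648480)
H/103576 = 648480/103576 = 648480*(1/103576) = 81060/12947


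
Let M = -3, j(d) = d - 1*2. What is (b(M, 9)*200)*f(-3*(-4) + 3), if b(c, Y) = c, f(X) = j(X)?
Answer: -7800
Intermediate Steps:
j(d) = -2 + d (j(d) = d - 2 = -2 + d)
f(X) = -2 + X
(b(M, 9)*200)*f(-3*(-4) + 3) = (-3*200)*(-2 + (-3*(-4) + 3)) = -600*(-2 + (12 + 3)) = -600*(-2 + 15) = -600*13 = -7800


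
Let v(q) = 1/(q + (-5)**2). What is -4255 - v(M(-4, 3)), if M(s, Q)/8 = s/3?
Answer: -182968/43 ≈ -4255.1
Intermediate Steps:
M(s, Q) = 8*s/3 (M(s, Q) = 8*(s/3) = 8*s/3)
v(q) = 1/(25 + q) (v(q) = 1/(q + 25) = 1/(25 + q))
-4255 - v(M(-4, 3)) = -4255 - 1/(25 + (8/3)*(-4)) = -4255 - 1/(25 - 32/3) = -4255 - 1/43/3 = -4255 - 1*3/43 = -4255 - 3/43 = -182968/43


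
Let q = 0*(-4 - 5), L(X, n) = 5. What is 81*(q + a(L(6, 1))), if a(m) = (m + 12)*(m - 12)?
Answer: -9639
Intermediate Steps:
a(m) = (-12 + m)*(12 + m) (a(m) = (12 + m)*(-12 + m) = (-12 + m)*(12 + m))
q = 0 (q = 0*(-9) = 0)
81*(q + a(L(6, 1))) = 81*(0 + (-144 + 5**2)) = 81*(0 + (-144 + 25)) = 81*(0 - 119) = 81*(-119) = -9639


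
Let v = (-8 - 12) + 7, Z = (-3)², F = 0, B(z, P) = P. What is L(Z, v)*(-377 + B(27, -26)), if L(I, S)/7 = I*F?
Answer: 0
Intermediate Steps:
Z = 9
v = -13 (v = -20 + 7 = -13)
L(I, S) = 0 (L(I, S) = 7*(I*0) = 7*0 = 0)
L(Z, v)*(-377 + B(27, -26)) = 0*(-377 - 26) = 0*(-403) = 0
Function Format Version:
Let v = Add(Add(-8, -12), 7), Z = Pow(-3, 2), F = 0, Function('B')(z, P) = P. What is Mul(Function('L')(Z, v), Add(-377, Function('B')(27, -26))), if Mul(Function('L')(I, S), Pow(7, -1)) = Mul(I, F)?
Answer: 0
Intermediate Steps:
Z = 9
v = -13 (v = Add(-20, 7) = -13)
Function('L')(I, S) = 0 (Function('L')(I, S) = Mul(7, Mul(I, 0)) = Mul(7, 0) = 0)
Mul(Function('L')(Z, v), Add(-377, Function('B')(27, -26))) = Mul(0, Add(-377, -26)) = Mul(0, -403) = 0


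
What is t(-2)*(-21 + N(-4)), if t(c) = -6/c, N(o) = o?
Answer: -75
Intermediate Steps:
t(-2)*(-21 + N(-4)) = (-6/(-2))*(-21 - 4) = -6*(-1/2)*(-25) = 3*(-25) = -75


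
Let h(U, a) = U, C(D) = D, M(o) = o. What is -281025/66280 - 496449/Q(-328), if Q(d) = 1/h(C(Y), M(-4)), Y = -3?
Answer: 19742727627/13256 ≈ 1.4893e+6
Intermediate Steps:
Q(d) = -1/3 (Q(d) = 1/(-3) = -1/3)
-281025/66280 - 496449/Q(-328) = -281025/66280 - 496449/(-1/3) = -281025*1/66280 - 496449*(-3) = -56205/13256 + 1489347 = 19742727627/13256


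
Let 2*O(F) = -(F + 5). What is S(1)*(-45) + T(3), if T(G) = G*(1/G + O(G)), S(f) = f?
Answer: -56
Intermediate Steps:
O(F) = -5/2 - F/2 (O(F) = (-(F + 5))/2 = (-(5 + F))/2 = (-5 - F)/2 = -5/2 - F/2)
T(G) = G*(-5/2 + 1/G - G/2) (T(G) = G*(1/G + (-5/2 - G/2)) = G*(-5/2 + 1/G - G/2))
S(1)*(-45) + T(3) = 1*(-45) + (1 - ½*3*(5 + 3)) = -45 + (1 - ½*3*8) = -45 + (1 - 12) = -45 - 11 = -56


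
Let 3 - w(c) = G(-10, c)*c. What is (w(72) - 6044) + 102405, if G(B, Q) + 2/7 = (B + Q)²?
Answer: -1262684/7 ≈ -1.8038e+5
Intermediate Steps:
G(B, Q) = -2/7 + (B + Q)²
w(c) = 3 - c*(-2/7 + (-10 + c)²) (w(c) = 3 - (-2/7 + (-10 + c)²)*c = 3 - c*(-2/7 + (-10 + c)²))
(w(72) - 6044) + 102405 = ((3 - ⅐*72*(-2 + 7*(-10 + 72)²)) - 6044) + 102405 = ((3 - ⅐*72*(-2 + 7*62²)) - 6044) + 102405 = ((3 - ⅐*72*(-2 + 7*3844)) - 6044) + 102405 = ((3 - ⅐*72*(-2 + 26908)) - 6044) + 102405 = ((3 - ⅐*72*26906) - 6044) + 102405 = ((3 - 1937232/7) - 6044) + 102405 = (-1937211/7 - 6044) + 102405 = -1979519/7 + 102405 = -1262684/7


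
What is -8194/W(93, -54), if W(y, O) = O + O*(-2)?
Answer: -4097/27 ≈ -151.74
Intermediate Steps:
W(y, O) = -O (W(y, O) = O - 2*O = -O)
-8194/W(93, -54) = -8194/((-1*(-54))) = -8194/54 = -8194*1/54 = -4097/27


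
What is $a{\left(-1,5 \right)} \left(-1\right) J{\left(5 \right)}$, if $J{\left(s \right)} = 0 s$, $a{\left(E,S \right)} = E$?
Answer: $0$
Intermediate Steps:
$J{\left(s \right)} = 0$
$a{\left(-1,5 \right)} \left(-1\right) J{\left(5 \right)} = \left(-1\right) \left(-1\right) 0 = 1 \cdot 0 = 0$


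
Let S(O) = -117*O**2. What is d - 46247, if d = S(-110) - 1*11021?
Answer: -1472968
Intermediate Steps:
d = -1426721 (d = -117*(-110)**2 - 1*11021 = -117*12100 - 11021 = -1415700 - 11021 = -1426721)
d - 46247 = -1426721 - 46247 = -1472968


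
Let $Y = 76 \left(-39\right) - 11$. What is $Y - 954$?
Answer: $-3929$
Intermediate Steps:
$Y = -2975$ ($Y = -2964 - 11 = -2975$)
$Y - 954 = -2975 - 954 = -3929$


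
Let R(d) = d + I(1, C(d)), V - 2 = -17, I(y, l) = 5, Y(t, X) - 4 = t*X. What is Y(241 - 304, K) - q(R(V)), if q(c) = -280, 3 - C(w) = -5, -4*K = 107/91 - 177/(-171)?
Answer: 78749/247 ≈ 318.82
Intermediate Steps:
K = -2867/5187 (K = -(107/91 - 177/(-171))/4 = -(107*(1/91) - 177*(-1/171))/4 = -(107/91 + 59/57)/4 = -1/4*11468/5187 = -2867/5187 ≈ -0.55273)
C(w) = 8 (C(w) = 3 - 1*(-5) = 3 + 5 = 8)
Y(t, X) = 4 + X*t (Y(t, X) = 4 + t*X = 4 + X*t)
V = -15 (V = 2 - 17 = -15)
R(d) = 5 + d (R(d) = d + 5 = 5 + d)
Y(241 - 304, K) - q(R(V)) = (4 - 2867*(241 - 304)/5187) - 1*(-280) = (4 - 2867/5187*(-63)) + 280 = (4 + 8601/247) + 280 = 9589/247 + 280 = 78749/247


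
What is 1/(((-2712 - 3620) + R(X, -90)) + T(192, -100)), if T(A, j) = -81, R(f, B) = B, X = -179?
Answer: -1/6503 ≈ -0.00015378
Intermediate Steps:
1/(((-2712 - 3620) + R(X, -90)) + T(192, -100)) = 1/(((-2712 - 3620) - 90) - 81) = 1/((-6332 - 90) - 81) = 1/(-6422 - 81) = 1/(-6503) = -1/6503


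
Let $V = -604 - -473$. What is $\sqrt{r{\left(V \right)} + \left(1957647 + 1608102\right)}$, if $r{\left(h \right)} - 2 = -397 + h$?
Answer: $\sqrt{3565223} \approx 1888.2$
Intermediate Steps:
$V = -131$ ($V = -604 + 473 = -131$)
$r{\left(h \right)} = -395 + h$ ($r{\left(h \right)} = 2 + \left(-397 + h\right) = -395 + h$)
$\sqrt{r{\left(V \right)} + \left(1957647 + 1608102\right)} = \sqrt{\left(-395 - 131\right) + \left(1957647 + 1608102\right)} = \sqrt{-526 + 3565749} = \sqrt{3565223}$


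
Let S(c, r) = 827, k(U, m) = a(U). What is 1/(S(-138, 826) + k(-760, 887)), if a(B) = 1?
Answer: 1/828 ≈ 0.0012077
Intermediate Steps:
k(U, m) = 1
1/(S(-138, 826) + k(-760, 887)) = 1/(827 + 1) = 1/828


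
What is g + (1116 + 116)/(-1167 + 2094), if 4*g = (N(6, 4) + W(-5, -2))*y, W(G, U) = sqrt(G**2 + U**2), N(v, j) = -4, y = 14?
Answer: -11746/927 + 7*sqrt(29)/2 ≈ 6.1771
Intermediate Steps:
g = -14 + 7*sqrt(29)/2 (g = ((-4 + sqrt((-5)**2 + (-2)**2))*14)/4 = ((-4 + sqrt(25 + 4))*14)/4 = ((-4 + sqrt(29))*14)/4 = (-56 + 14*sqrt(29))/4 = -14 + 7*sqrt(29)/2 ≈ 4.8481)
g + (1116 + 116)/(-1167 + 2094) = (-14 + 7*sqrt(29)/2) + (1116 + 116)/(-1167 + 2094) = (-14 + 7*sqrt(29)/2) + 1232/927 = -11746/927 + 7*sqrt(29)/2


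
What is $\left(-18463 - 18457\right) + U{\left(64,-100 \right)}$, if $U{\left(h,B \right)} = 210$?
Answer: $-36710$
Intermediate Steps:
$\left(-18463 - 18457\right) + U{\left(64,-100 \right)} = \left(-18463 - 18457\right) + 210 = -36920 + 210 = -36710$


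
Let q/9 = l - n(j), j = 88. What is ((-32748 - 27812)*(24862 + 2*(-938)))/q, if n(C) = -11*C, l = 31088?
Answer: -19333780/4007 ≈ -4825.0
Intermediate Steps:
q = 288504 (q = 9*(31088 - (-11)*88) = 9*(31088 - 1*(-968)) = 9*(31088 + 968) = 9*32056 = 288504)
((-32748 - 27812)*(24862 + 2*(-938)))/q = ((-32748 - 27812)*(24862 + 2*(-938)))/288504 = -60560*(24862 - 1876)*(1/288504) = -60560*22986*(1/288504) = -1392032160*1/288504 = -19333780/4007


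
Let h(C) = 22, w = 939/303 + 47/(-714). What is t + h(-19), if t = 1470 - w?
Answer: 107375353/72114 ≈ 1489.0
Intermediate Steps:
w = 218735/72114 (w = 939*(1/303) + 47*(-1/714) = 313/101 - 47/714 = 218735/72114 ≈ 3.0332)
t = 105788845/72114 (t = 1470 - 1*218735/72114 = 1470 - 218735/72114 = 105788845/72114 ≈ 1467.0)
t + h(-19) = 105788845/72114 + 22 = 107375353/72114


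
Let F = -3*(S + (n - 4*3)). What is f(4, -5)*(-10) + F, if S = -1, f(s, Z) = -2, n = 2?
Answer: 53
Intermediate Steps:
F = 33 (F = -3*(-1 + (2 - 4*3)) = -3*(-1 + (2 - 12)) = -3*(-1 - 10) = -3*(-11) = 33)
f(4, -5)*(-10) + F = -2*(-10) + 33 = 20 + 33 = 53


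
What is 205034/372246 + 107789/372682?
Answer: 58268252641/69364691886 ≈ 0.84003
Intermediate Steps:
205034/372246 + 107789/372682 = 205034*(1/372246) + 107789*(1/372682) = 102517/186123 + 107789/372682 = 58268252641/69364691886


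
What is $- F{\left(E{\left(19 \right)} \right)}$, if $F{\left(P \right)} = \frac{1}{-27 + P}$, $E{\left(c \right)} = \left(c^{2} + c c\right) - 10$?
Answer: $- \frac{1}{685} \approx -0.0014599$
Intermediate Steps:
$E{\left(c \right)} = -10 + 2 c^{2}$ ($E{\left(c \right)} = \left(c^{2} + c^{2}\right) - 10 = 2 c^{2} - 10 = -10 + 2 c^{2}$)
$- F{\left(E{\left(19 \right)} \right)} = - \frac{1}{-27 - \left(10 - 2 \cdot 19^{2}\right)} = - \frac{1}{-27 + \left(-10 + 2 \cdot 361\right)} = - \frac{1}{-27 + \left(-10 + 722\right)} = - \frac{1}{-27 + 712} = - \frac{1}{685}$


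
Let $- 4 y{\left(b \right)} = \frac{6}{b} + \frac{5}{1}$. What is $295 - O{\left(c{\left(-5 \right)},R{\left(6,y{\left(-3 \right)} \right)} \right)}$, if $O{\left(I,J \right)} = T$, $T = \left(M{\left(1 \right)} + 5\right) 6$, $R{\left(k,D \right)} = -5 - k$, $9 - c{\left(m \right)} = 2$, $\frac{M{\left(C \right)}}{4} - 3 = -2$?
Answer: $241$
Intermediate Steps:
$M{\left(C \right)} = 4$ ($M{\left(C \right)} = 12 + 4 \left(-2\right) = 12 - 8 = 4$)
$c{\left(m \right)} = 7$ ($c{\left(m \right)} = 9 - 2 = 7$)
$y{\left(b \right)} = - \frac{5}{4} - \frac{3}{2 b}$ ($y{\left(b \right)} = - \frac{\frac{6}{b} + \frac{5}{1}}{4} = - \frac{\frac{6}{b} + 5 \cdot 1}{4} = - \frac{\frac{6}{b} + 5}{4} = - \frac{5 + \frac{6}{b}}{4} = - \frac{5}{4} - \frac{3}{2 b}$)
$T = 54$ ($T = \left(4 + 5\right) 6 = 9 \cdot 6 = 54$)
$O{\left(I,J \right)} = 54$
$295 - O{\left(c{\left(-5 \right)},R{\left(6,y{\left(-3 \right)} \right)} \right)} = 295 - 54 = 241$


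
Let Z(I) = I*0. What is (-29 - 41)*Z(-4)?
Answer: 0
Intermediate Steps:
Z(I) = 0
(-29 - 41)*Z(-4) = (-29 - 41)*0 = -70*0 = 0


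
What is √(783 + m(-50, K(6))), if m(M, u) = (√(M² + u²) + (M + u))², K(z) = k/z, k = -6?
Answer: √(5885 - 102*√2501) ≈ 28.000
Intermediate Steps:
K(z) = -6/z
m(M, u) = (M + u + √(M² + u²))²
√(783 + m(-50, K(6))) = √(783 + (-50 - 6/6 + √((-50)² + (-6/6)²))²) = √(783 + (-50 - 6*⅙ + √(2500 + (-6*⅙)²))²) = √(783 + (-50 - 1 + √(2500 + (-1)²))²) = √(783 + (-50 - 1 + √(2500 + 1))²) = √(783 + (-50 - 1 + √2501)²) = √(783 + (-51 + √2501)²)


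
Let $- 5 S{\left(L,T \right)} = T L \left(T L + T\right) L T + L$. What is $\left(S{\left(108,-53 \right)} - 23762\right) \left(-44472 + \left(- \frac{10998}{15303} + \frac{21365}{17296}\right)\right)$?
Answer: $- \frac{371324808458026775844811}{220567240} \approx -1.6835 \cdot 10^{15}$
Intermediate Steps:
$S{\left(L,T \right)} = - \frac{L}{5} - \frac{L^{2} T^{2} \left(T + L T\right)}{5}$ ($S{\left(L,T \right)} = - \frac{T L \left(T L + T\right) L T + L}{5} = - \frac{L T \left(L T + T\right) L T + L}{5} = - \frac{L T \left(T + L T\right) L T + L}{5} = - \frac{T L^{2} \left(T + L T\right) T + L}{5} = - \frac{L^{2} T^{2} \left(T + L T\right) + L}{5} = - \frac{L + L^{2} T^{2} \left(T + L T\right)}{5} = - \frac{L}{5} - \frac{L^{2} T^{2} \left(T + L T\right)}{5}$)
$\left(S{\left(108,-53 \right)} - 23762\right) \left(-44472 + \left(- \frac{10998}{15303} + \frac{21365}{17296}\right)\right) = \left(\left(- \frac{1}{5}\right) 108 \left(1 + 108 \left(-53\right)^{3} + 108^{2} \left(-53\right)^{3}\right) - 23762\right) \left(-44472 + \left(- \frac{10998}{15303} + \frac{21365}{17296}\right)\right) = \left(\left(- \frac{1}{5}\right) 108 \left(1 + 108 \left(-148877\right) + 11664 \left(-148877\right)\right) - 23762\right) \left(-44472 + \left(\left(-10998\right) \frac{1}{15303} + 21365 \cdot \frac{1}{17296}\right)\right) = \left(\left(- \frac{1}{5}\right) 108 \left(1 - 16078716 - 1736501328\right) - 23762\right) \left(-44472 + \left(- \frac{3666}{5101} + \frac{21365}{17296}\right)\right) = \left(\left(- \frac{1}{5}\right) 108 \left(-1752580043\right) - 23762\right) \left(-44472 + \frac{45575729}{88226896}\right) = \left(\frac{189278644644}{5} - 23762\right) \left(- \frac{3923580943183}{88226896}\right) = \frac{189278525834}{5} \left(- \frac{3923580943183}{88226896}\right) = - \frac{371324808458026775844811}{220567240}$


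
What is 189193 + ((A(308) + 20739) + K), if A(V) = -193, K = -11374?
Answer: 198365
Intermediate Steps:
189193 + ((A(308) + 20739) + K) = 189193 + ((-193 + 20739) - 11374) = 189193 + (20546 - 11374) = 189193 + 9172 = 198365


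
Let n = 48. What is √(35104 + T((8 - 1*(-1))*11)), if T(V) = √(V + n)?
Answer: √(35104 + 7*√3) ≈ 187.39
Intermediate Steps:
T(V) = √(48 + V) (T(V) = √(V + 48) = √(48 + V))
√(35104 + T((8 - 1*(-1))*11)) = √(35104 + √(48 + (8 - 1*(-1))*11)) = √(35104 + √(48 + (8 + 1)*11)) = √(35104 + √(48 + 9*11)) = √(35104 + √(48 + 99)) = √(35104 + √147) = √(35104 + 7*√3)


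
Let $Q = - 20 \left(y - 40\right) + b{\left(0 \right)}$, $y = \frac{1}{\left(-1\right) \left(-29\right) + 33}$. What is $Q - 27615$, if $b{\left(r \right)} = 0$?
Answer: $- \frac{831275}{31} \approx -26815.0$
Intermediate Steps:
$y = \frac{1}{62}$ ($y = \frac{1}{29 + 33} = \frac{1}{62} \approx 0.016129$)
$Q = \frac{24790}{31}$ ($Q = - 20 \left(\frac{1}{62} - 40\right) + 0 = \left(-20\right) \left(- \frac{2479}{62}\right) + 0 = \frac{24790}{31} + 0 = \frac{24790}{31} \approx 799.68$)
$Q - 27615 = \frac{24790}{31} - 27615 = - \frac{831275}{31}$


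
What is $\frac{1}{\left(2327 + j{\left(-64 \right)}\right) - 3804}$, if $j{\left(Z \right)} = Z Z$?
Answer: $\frac{1}{2619} \approx 0.00038183$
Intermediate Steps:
$j{\left(Z \right)} = Z^{2}$
$\frac{1}{\left(2327 + j{\left(-64 \right)}\right) - 3804} = \frac{1}{\left(2327 + \left(-64\right)^{2}\right) - 3804} = \frac{1}{\left(2327 + 4096\right) - 3804} = \frac{1}{6423 - 3804} = \frac{1}{2619}$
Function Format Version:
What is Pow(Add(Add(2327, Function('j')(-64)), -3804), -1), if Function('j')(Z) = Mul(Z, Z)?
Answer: Rational(1, 2619) ≈ 0.00038183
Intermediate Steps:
Function('j')(Z) = Pow(Z, 2)
Pow(Add(Add(2327, Function('j')(-64)), -3804), -1) = Pow(Add(Add(2327, Pow(-64, 2)), -3804), -1) = Pow(Add(Add(2327, 4096), -3804), -1) = Pow(Add(6423, -3804), -1) = Pow(2619, -1) = Rational(1, 2619)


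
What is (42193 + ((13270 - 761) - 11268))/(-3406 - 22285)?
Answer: -43434/25691 ≈ -1.6906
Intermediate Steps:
(42193 + ((13270 - 761) - 11268))/(-3406 - 22285) = (42193 + (12509 - 11268))/(-25691) = (42193 + 1241)*(-1/25691) = 43434*(-1/25691) = -43434/25691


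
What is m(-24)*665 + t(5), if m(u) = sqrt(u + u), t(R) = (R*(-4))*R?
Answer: -100 + 2660*I*sqrt(3) ≈ -100.0 + 4607.3*I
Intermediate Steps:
t(R) = -4*R**2 (t(R) = (-4*R)*R = -4*R**2)
m(u) = sqrt(2)*sqrt(u) (m(u) = sqrt(2*u) = sqrt(2)*sqrt(u))
m(-24)*665 + t(5) = (sqrt(2)*sqrt(-24))*665 - 4*5**2 = (sqrt(2)*(2*I*sqrt(6)))*665 - 4*25 = (4*I*sqrt(3))*665 - 100 = 2660*I*sqrt(3) - 100 = -100 + 2660*I*sqrt(3)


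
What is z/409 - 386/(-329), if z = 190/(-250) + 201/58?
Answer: 230207967/195113450 ≈ 1.1799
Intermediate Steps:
z = 3923/1450 (z = 190*(-1/250) + 201*(1/58) = -19/25 + 201/58 = 3923/1450 ≈ 2.7055)
z/409 - 386/(-329) = (3923/1450)/409 - 386/(-329) = (3923/1450)*(1/409) - 386*(-1/329) = 3923/593050 + 386/329 = 230207967/195113450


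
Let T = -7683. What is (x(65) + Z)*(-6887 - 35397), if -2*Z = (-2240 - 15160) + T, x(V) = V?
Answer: -533053246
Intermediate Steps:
Z = 25083/2 (Z = -((-2240 - 15160) - 7683)/2 = -(-17400 - 7683)/2 = -½*(-25083) = 25083/2 ≈ 12542.)
(x(65) + Z)*(-6887 - 35397) = (65 + 25083/2)*(-6887 - 35397) = (25213/2)*(-42284) = -533053246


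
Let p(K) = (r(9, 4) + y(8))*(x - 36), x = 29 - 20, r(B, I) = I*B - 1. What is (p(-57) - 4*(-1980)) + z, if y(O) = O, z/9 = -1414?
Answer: -5967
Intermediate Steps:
z = -12726 (z = 9*(-1414) = -12726)
r(B, I) = -1 + B*I (r(B, I) = B*I - 1 = -1 + B*I)
x = 9
p(K) = -1161 (p(K) = ((-1 + 9*4) + 8)*(9 - 36) = ((-1 + 36) + 8)*(-27) = (35 + 8)*(-27) = 43*(-27) = -1161)
(p(-57) - 4*(-1980)) + z = (-1161 - 4*(-1980)) - 12726 = (-1161 + 7920) - 12726 = 6759 - 12726 = -5967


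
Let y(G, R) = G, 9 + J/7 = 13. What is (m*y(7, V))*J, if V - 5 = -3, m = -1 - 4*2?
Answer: -1764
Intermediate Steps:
m = -9 (m = -1 - 8 = -9)
J = 28 (J = -63 + 7*13 = -63 + 91 = 28)
V = 2 (V = 5 - 3 = 2)
(m*y(7, V))*J = -9*7*28 = -63*28 = -1764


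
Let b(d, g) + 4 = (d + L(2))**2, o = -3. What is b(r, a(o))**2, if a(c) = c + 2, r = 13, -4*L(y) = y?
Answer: 370881/16 ≈ 23180.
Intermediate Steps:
L(y) = -y/4
a(c) = 2 + c
b(d, g) = -4 + (-1/2 + d)**2 (b(d, g) = -4 + (d - 1/4*2)**2 = -4 + (d - 1/2)**2 = -4 + (-1/2 + d)**2)
b(r, a(o))**2 = (-15/4 + 13**2 - 1*13)**2 = (-15/4 + 169 - 13)**2 = (609/4)**2 = 370881/16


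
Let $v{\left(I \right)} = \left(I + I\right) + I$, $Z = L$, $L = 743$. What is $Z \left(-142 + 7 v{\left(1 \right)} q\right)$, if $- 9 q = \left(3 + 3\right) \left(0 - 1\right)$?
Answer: $-95104$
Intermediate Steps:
$Z = 743$
$v{\left(I \right)} = 3 I$ ($v{\left(I \right)} = 2 I + I = 3 I$)
$q = \frac{2}{3}$ ($q = - \frac{\left(3 + 3\right) \left(0 - 1\right)}{9} = - \frac{6 \left(-1\right)}{9} = \left(- \frac{1}{9}\right) \left(-6\right) = \frac{2}{3} \approx 0.66667$)
$Z \left(-142 + 7 v{\left(1 \right)} q\right) = 743 \left(-142 + 7 \cdot 3 \cdot 1 \cdot \frac{2}{3}\right) = 743 \left(-142 + 7 \cdot 3 \cdot \frac{2}{3}\right) = 743 \left(-142 + 21 \cdot \frac{2}{3}\right) = 743 \left(-142 + 14\right) = 743 \left(-128\right) = -95104$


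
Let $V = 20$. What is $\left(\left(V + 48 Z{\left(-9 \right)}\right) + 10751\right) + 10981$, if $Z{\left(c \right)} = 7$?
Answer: $22088$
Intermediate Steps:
$\left(\left(V + 48 Z{\left(-9 \right)}\right) + 10751\right) + 10981 = \left(\left(20 + 48 \cdot 7\right) + 10751\right) + 10981 = \left(\left(20 + 336\right) + 10751\right) + 10981 = \left(356 + 10751\right) + 10981 = 11107 + 10981 = 22088$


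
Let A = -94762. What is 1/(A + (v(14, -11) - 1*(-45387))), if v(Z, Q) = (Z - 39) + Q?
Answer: -1/49411 ≈ -2.0238e-5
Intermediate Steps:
v(Z, Q) = -39 + Q + Z (v(Z, Q) = (-39 + Z) + Q = -39 + Q + Z)
1/(A + (v(14, -11) - 1*(-45387))) = 1/(-94762 + ((-39 - 11 + 14) - 1*(-45387))) = 1/(-94762 + (-36 + 45387)) = 1/(-94762 + 45351) = 1/(-49411) = -1/49411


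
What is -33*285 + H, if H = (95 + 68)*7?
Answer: -8264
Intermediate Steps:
H = 1141 (H = 163*7 = 1141)
-33*285 + H = -33*285 + 1141 = -9405 + 1141 = -8264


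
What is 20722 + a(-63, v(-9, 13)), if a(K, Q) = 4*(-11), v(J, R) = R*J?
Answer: 20678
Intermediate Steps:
v(J, R) = J*R
a(K, Q) = -44
20722 + a(-63, v(-9, 13)) = 20722 - 44 = 20678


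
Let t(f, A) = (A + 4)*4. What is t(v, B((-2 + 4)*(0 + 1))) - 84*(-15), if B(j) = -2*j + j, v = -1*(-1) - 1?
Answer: 1268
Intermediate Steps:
v = 0 (v = 1 - 1 = 0)
B(j) = -j
t(f, A) = 16 + 4*A (t(f, A) = (4 + A)*4 = 16 + 4*A)
t(v, B((-2 + 4)*(0 + 1))) - 84*(-15) = (16 + 4*(-(-2 + 4)*(0 + 1))) - 84*(-15) = (16 + 4*(-2)) + 1260 = (16 - 8) + 1260 = 8 + 1260 = 1268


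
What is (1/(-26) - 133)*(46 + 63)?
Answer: -377031/26 ≈ -14501.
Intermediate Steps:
(1/(-26) - 133)*(46 + 63) = (-1/26 - 133)*109 = -3459/26*109 = -377031/26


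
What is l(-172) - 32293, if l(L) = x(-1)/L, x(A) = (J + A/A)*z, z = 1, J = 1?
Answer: -2777199/86 ≈ -32293.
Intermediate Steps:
x(A) = 2 (x(A) = (1 + A/A)*1 = (1 + 1)*1 = 2*1 = 2)
l(L) = 2/L
l(-172) - 32293 = 2/(-172) - 32293 = 2*(-1/172) - 32293 = -1/86 - 32293 = -2777199/86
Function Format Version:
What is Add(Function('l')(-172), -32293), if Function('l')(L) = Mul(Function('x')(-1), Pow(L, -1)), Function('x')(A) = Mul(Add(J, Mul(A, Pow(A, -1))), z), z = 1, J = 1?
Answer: Rational(-2777199, 86) ≈ -32293.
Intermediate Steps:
Function('x')(A) = 2 (Function('x')(A) = Mul(Add(1, Mul(A, Pow(A, -1))), 1) = Mul(Add(1, 1), 1) = Mul(2, 1) = 2)
Function('l')(L) = Mul(2, Pow(L, -1))
Add(Function('l')(-172), -32293) = Add(Mul(2, Pow(-172, -1)), -32293) = Add(Mul(2, Rational(-1, 172)), -32293) = Add(Rational(-1, 86), -32293) = Rational(-2777199, 86)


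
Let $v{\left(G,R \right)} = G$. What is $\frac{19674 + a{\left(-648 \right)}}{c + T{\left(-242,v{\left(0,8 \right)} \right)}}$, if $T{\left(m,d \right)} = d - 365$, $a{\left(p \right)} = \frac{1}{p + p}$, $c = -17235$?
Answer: $- \frac{25497503}{22809600} \approx -1.1178$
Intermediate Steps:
$a{\left(p \right)} = \frac{1}{2 p}$
$T{\left(m,d \right)} = -365 + d$
$\frac{19674 + a{\left(-648 \right)}}{c + T{\left(-242,v{\left(0,8 \right)} \right)}} = \frac{19674 + \frac{1}{2 \left(-648\right)}}{-17235 + \left(-365 + 0\right)} = \frac{19674 + \frac{1}{2} \left(- \frac{1}{648}\right)}{-17235 - 365} = \frac{19674 - \frac{1}{1296}}{-17600} = \frac{25497503}{1296} \left(- \frac{1}{17600}\right) = - \frac{25497503}{22809600}$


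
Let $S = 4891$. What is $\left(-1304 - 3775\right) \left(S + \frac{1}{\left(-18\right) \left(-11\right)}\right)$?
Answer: $- \frac{1639533367}{66} \approx -2.4841 \cdot 10^{7}$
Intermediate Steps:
$\left(-1304 - 3775\right) \left(S + \frac{1}{\left(-18\right) \left(-11\right)}\right) = \left(-1304 - 3775\right) \left(4891 + \frac{1}{\left(-18\right) \left(-11\right)}\right) = - 5079 \left(4891 + \frac{1}{198}\right) = \left(-5079\right) \frac{968419}{198} = - \frac{1639533367}{66}$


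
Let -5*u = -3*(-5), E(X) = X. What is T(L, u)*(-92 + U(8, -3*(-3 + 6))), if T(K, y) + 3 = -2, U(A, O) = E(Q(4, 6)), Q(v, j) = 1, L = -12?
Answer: 455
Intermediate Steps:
U(A, O) = 1
u = -3 (u = -(-3)*(-5)/5 = -1/5*15 = -3)
T(K, y) = -5 (T(K, y) = -3 - 2 = -5)
T(L, u)*(-92 + U(8, -3*(-3 + 6))) = -5*(-92 + 1) = -5*(-91) = 455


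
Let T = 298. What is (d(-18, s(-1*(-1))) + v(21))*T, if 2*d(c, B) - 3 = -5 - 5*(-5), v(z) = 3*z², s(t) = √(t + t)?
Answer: 397681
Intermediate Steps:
s(t) = √2*√t (s(t) = √(2*t) = √2*√t)
d(c, B) = 23/2 (d(c, B) = 3/2 + (-5 - 5*(-5))/2 = 3/2 + (-5 + 25)/2 = 3/2 + (½)*20 = 3/2 + 10 = 23/2)
(d(-18, s(-1*(-1))) + v(21))*T = (23/2 + 3*21²)*298 = (23/2 + 3*441)*298 = (23/2 + 1323)*298 = (2669/2)*298 = 397681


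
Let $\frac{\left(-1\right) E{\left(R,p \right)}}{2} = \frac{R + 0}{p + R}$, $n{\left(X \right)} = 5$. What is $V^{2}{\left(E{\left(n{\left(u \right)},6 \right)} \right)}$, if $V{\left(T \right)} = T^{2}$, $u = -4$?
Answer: $\frac{10000}{14641} \approx 0.68301$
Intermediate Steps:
$E{\left(R,p \right)} = - \frac{2 R}{R + p}$ ($E{\left(R,p \right)} = - 2 \frac{R + 0}{p + R} = - 2 \frac{R}{R + p} = - \frac{2 R}{R + p}$)
$V^{2}{\left(E{\left(n{\left(u \right)},6 \right)} \right)} = \left(\left(\left(-2\right) 5 \frac{1}{5 + 6}\right)^{2}\right)^{2} = \left(\left(\left(-2\right) 5 \cdot \frac{1}{11}\right)^{2}\right)^{2} = \left(\left(- \frac{10}{11}\right)^{2}\right)^{2} = \left(\frac{100}{121}\right)^{2} = \frac{10000}{14641}$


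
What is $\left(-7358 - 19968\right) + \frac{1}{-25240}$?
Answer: $- \frac{689708241}{25240} \approx -27326.0$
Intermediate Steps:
$\left(-7358 - 19968\right) + \frac{1}{-25240} = -27326 - \frac{1}{25240} = - \frac{689708241}{25240}$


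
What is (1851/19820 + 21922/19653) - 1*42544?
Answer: -16571372666497/389522460 ≈ -42543.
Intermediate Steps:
(1851/19820 + 21922/19653) - 1*42544 = (1851*(1/19820) + 21922*(1/19653)) - 42544 = (1851/19820 + 21922/19653) - 42544 = 470871743/389522460 - 42544 = -16571372666497/389522460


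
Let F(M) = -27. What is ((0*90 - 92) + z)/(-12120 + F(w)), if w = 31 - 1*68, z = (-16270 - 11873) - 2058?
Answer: 30293/12147 ≈ 2.4939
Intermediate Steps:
z = -30201 (z = -28143 - 2058 = -30201)
w = -37 (w = 31 - 68 = -37)
((0*90 - 92) + z)/(-12120 + F(w)) = ((0*90 - 92) - 30201)/(-12120 - 27) = ((0 - 92) - 30201)/(-12147) = (-92 - 30201)*(-1/12147) = -30293*(-1/12147) = 30293/12147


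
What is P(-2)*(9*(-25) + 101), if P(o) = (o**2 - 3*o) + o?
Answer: -992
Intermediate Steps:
P(o) = o**2 - 2*o
P(-2)*(9*(-25) + 101) = (-2*(-2 - 2))*(9*(-25) + 101) = (-2*(-4))*(-225 + 101) = 8*(-124) = -992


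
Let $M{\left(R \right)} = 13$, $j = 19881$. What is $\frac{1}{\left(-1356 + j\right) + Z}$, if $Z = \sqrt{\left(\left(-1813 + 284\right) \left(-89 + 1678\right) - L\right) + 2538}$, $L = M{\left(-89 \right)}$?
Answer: $\frac{18525}{345602681} - \frac{4 i \sqrt{151691}}{345602681} \approx 5.3602 \cdot 10^{-5} - 4.5078 \cdot 10^{-6} i$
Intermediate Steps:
$L = 13$
$Z = 4 i \sqrt{151691}$ ($Z = \sqrt{\left(\left(-1813 + 284\right) \left(-89 + 1678\right) - 13\right) + 2538} = \sqrt{\left(\left(-1529\right) 1589 - 13\right) + 2538} = \sqrt{\left(-2429581 - 13\right) + 2538} = \sqrt{-2429594 + 2538} = \sqrt{-2427056} = 4 i \sqrt{151691} \approx 1557.9 i$)
$\frac{1}{\left(-1356 + j\right) + Z} = \frac{1}{\left(-1356 + 19881\right) + 4 i \sqrt{151691}} = \frac{1}{18525 + 4 i \sqrt{151691}}$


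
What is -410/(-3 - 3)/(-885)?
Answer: -41/531 ≈ -0.077213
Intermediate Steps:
-410/(-3 - 3)/(-885) = -410/((-6*1))*(-1/885) = -410/(-6)*(-1/885) = -410*(-⅙)*(-1/885) = (205/3)*(-1/885) = -41/531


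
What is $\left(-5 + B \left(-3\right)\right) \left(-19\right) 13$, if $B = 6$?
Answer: $5681$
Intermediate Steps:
$\left(-5 + B \left(-3\right)\right) \left(-19\right) 13 = \left(-5 + 6 \left(-3\right)\right) \left(-19\right) 13 = \left(-5 - 18\right) \left(-19\right) 13 = \left(-23\right) \left(-19\right) 13 = 437 \cdot 13 = 5681$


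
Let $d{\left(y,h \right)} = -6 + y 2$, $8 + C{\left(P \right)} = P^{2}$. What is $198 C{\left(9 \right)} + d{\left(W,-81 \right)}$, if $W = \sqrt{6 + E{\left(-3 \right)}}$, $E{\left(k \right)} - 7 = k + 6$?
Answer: $14456$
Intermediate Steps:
$C{\left(P \right)} = -8 + P^{2}$
$E{\left(k \right)} = 13 + k$ ($E{\left(k \right)} = 7 + \left(k + 6\right) = 7 + \left(6 + k\right) = 13 + k$)
$W = 4$ ($W = \sqrt{6 + \left(13 - 3\right)} = \sqrt{6 + 10} = \sqrt{16} = 4$)
$d{\left(y,h \right)} = -6 + 2 y$
$198 C{\left(9 \right)} + d{\left(W,-81 \right)} = 198 \left(-8 + 9^{2}\right) + \left(-6 + 2 \cdot 4\right) = 198 \left(-8 + 81\right) + \left(-6 + 8\right) = 198 \cdot 73 + 2 = 14454 + 2 = 14456$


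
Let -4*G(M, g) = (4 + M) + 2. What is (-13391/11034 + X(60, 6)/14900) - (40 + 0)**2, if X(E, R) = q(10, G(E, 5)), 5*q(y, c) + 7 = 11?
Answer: -329062596341/205508250 ≈ -1601.2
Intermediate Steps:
G(M, g) = -3/2 - M/4 (G(M, g) = -((4 + M) + 2)/4 = -(6 + M)/4 = -3/2 - M/4)
q(y, c) = 4/5 (q(y, c) = -7/5 + (1/5)*11 = -7/5 + 11/5 = 4/5)
X(E, R) = 4/5
(-13391/11034 + X(60, 6)/14900) - (40 + 0)**2 = (-13391/11034 + (4/5)/14900) - (40 + 0)**2 = (-13391*1/11034 + (4/5)*(1/14900)) - 1*40**2 = (-13391/11034 + 1/18625) - 1*1600 = -249396341/205508250 - 1600 = -329062596341/205508250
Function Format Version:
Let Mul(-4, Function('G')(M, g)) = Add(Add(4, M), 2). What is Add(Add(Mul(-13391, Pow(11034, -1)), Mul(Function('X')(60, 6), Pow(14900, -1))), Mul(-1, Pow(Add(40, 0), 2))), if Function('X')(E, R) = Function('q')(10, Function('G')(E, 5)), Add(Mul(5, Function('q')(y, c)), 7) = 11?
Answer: Rational(-329062596341, 205508250) ≈ -1601.2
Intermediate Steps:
Function('G')(M, g) = Add(Rational(-3, 2), Mul(Rational(-1, 4), M)) (Function('G')(M, g) = Mul(Rational(-1, 4), Add(Add(4, M), 2)) = Mul(Rational(-1, 4), Add(6, M)) = Add(Rational(-3, 2), Mul(Rational(-1, 4), M)))
Function('q')(y, c) = Rational(4, 5) (Function('q')(y, c) = Add(Rational(-7, 5), Mul(Rational(1, 5), 11)) = Add(Rational(-7, 5), Rational(11, 5)) = Rational(4, 5))
Function('X')(E, R) = Rational(4, 5)
Add(Add(Mul(-13391, Pow(11034, -1)), Mul(Function('X')(60, 6), Pow(14900, -1))), Mul(-1, Pow(Add(40, 0), 2))) = Add(Add(Mul(-13391, Pow(11034, -1)), Mul(Rational(4, 5), Pow(14900, -1))), Mul(-1, Pow(Add(40, 0), 2))) = Add(Add(Mul(-13391, Rational(1, 11034)), Mul(Rational(4, 5), Rational(1, 14900))), Mul(-1, Pow(40, 2))) = Add(Add(Rational(-13391, 11034), Rational(1, 18625)), Mul(-1, 1600)) = Add(Rational(-249396341, 205508250), -1600) = Rational(-329062596341, 205508250)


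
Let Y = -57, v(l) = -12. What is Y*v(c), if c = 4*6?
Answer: 684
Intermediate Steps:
c = 24
Y*v(c) = -57*(-12) = 684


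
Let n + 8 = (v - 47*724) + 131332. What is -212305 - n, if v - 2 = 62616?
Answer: -372219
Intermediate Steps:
v = 62618 (v = 2 + 62616 = 62618)
n = 159914 (n = -8 + ((62618 - 47*724) + 131332) = -8 + ((62618 - 34028) + 131332) = -8 + (28590 + 131332) = -8 + 159922 = 159914)
-212305 - n = -212305 - 1*159914 = -212305 - 159914 = -372219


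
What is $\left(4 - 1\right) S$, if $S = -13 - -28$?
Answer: $45$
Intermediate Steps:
$S = 15$ ($S = -13 + 28 = 15$)
$\left(4 - 1\right) S = \left(4 - 1\right) 15 = 3 \cdot 15 = 45$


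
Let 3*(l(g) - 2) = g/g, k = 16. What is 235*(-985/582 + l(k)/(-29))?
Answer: -7031905/16878 ≈ -416.63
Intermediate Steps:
l(g) = 7/3 (l(g) = 2 + (g/g)/3 = 2 + (⅓)*1 = 2 + ⅓ = 7/3)
235*(-985/582 + l(k)/(-29)) = 235*(-985/582 + (7/3)/(-29)) = 235*(-985*1/582 + (7/3)*(-1/29)) = 235*(-985/582 - 7/87) = 235*(-29923/16878) = -7031905/16878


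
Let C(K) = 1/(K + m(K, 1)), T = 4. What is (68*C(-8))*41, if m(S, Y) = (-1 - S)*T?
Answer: 697/5 ≈ 139.40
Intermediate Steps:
m(S, Y) = -4 - 4*S (m(S, Y) = (-1 - S)*4 = -4 - 4*S)
C(K) = 1/(-4 - 3*K) (C(K) = 1/(K + (-4 - 4*K)) = 1/(-4 - 3*K))
(68*C(-8))*41 = (68/(-4 - 3*(-8)))*41 = (68/(-4 + 24))*41 = (68/20)*41 = (68*(1/20))*41 = (17/5)*41 = 697/5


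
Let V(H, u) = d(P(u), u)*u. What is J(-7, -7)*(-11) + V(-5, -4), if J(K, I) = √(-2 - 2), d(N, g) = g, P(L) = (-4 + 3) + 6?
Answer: 16 - 22*I ≈ 16.0 - 22.0*I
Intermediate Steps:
P(L) = 5 (P(L) = -1 + 6 = 5)
V(H, u) = u² (V(H, u) = u*u = u²)
J(K, I) = 2*I (J(K, I) = √(-4) = 2*I)
J(-7, -7)*(-11) + V(-5, -4) = (2*I)*(-11) + (-4)² = -22*I + 16 = 16 - 22*I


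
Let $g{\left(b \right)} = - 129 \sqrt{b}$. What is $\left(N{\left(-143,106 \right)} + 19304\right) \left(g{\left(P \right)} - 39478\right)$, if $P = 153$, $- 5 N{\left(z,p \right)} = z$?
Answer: $- \frac{3816061914}{5} - \frac{37408581 \sqrt{17}}{5} \approx -7.9406 \cdot 10^{8}$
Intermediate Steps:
$N{\left(z,p \right)} = - \frac{z}{5}$
$\left(N{\left(-143,106 \right)} + 19304\right) \left(g{\left(P \right)} - 39478\right) = \left(\left(- \frac{1}{5}\right) \left(-143\right) + 19304\right) \left(- 129 \sqrt{153} - 39478\right) = \left(\frac{143}{5} + 19304\right) \left(- 129 \cdot 3 \sqrt{17} - 39478\right) = \frac{96663 \left(- 387 \sqrt{17} - 39478\right)}{5} = \frac{96663 \left(-39478 - 387 \sqrt{17}\right)}{5} = - \frac{3816061914}{5} - \frac{37408581 \sqrt{17}}{5}$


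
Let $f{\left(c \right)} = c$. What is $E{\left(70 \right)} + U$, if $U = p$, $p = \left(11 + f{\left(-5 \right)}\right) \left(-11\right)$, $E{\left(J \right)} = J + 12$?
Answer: $16$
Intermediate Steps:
$E{\left(J \right)} = 12 + J$
$p = -66$ ($p = \left(11 - 5\right) \left(-11\right) = 6 \left(-11\right) = -66$)
$U = -66$
$E{\left(70 \right)} + U = \left(12 + 70\right) - 66 = 82 - 66 = 16$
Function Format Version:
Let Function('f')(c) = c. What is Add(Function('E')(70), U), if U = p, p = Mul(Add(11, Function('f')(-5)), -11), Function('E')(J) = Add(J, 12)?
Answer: 16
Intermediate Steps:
Function('E')(J) = Add(12, J)
p = -66 (p = Mul(Add(11, -5), -11) = Mul(6, -11) = -66)
U = -66
Add(Function('E')(70), U) = Add(Add(12, 70), -66) = Add(82, -66) = 16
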